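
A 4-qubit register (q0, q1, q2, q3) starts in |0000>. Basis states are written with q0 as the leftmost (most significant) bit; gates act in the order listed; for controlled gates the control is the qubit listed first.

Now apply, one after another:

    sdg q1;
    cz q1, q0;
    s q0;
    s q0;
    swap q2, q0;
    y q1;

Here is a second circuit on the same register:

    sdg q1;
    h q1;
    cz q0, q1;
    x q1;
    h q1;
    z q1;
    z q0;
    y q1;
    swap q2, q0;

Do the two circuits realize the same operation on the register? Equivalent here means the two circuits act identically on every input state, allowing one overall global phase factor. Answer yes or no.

No — the two circuits implement different unitaries, even allowing a global phase.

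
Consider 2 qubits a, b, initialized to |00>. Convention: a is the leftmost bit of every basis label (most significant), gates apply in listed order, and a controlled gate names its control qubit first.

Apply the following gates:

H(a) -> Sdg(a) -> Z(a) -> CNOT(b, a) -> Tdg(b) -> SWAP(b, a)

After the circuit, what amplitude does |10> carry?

|10> carries amplitude 0 in the final state.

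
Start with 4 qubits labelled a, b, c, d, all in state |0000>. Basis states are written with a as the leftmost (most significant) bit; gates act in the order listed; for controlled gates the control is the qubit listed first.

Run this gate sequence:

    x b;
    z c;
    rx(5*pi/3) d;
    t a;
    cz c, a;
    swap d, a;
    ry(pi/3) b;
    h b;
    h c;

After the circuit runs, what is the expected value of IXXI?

The expectation value of IXXI is -1/2.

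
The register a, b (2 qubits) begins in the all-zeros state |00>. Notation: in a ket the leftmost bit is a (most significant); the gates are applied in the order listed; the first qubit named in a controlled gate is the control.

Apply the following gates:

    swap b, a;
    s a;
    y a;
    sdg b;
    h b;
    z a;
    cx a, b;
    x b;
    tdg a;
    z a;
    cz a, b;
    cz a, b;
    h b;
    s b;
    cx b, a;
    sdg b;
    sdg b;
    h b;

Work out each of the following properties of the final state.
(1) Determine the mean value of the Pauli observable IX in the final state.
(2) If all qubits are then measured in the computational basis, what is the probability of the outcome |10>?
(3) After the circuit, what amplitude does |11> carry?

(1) The expectation value of IX is 1.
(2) The probability of measuring |10> is 1/2.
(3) The final state's coefficient on |11> equals sqrt(2)*exp(I*pi/4)/2.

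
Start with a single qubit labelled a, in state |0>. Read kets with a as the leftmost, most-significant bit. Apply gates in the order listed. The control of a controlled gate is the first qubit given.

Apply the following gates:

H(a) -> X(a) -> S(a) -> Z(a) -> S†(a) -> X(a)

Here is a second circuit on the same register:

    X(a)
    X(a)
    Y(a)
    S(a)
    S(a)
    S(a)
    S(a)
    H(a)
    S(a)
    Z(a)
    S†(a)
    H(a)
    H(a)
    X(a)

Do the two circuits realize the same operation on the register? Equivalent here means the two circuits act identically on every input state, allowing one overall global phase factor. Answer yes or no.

No: there is an input state on which the two circuits produce genuinely different outputs (not merely differing by a phase).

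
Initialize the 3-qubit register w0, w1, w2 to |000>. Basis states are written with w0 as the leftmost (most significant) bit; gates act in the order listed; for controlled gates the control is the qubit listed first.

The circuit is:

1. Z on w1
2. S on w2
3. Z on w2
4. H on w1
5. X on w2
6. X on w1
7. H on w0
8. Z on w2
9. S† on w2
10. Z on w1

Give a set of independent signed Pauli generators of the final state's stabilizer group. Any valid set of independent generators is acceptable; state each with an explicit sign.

The final state is stabilized by the group generated by +XII, -IXI, -IIZ; other independent generating sets are equally valid.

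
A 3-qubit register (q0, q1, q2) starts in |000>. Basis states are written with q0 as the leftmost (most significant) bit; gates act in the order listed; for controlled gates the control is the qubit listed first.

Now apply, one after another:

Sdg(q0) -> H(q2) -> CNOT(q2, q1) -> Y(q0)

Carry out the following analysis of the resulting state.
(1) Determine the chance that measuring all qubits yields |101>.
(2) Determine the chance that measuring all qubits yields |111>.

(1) The probability of measuring |101> is 0.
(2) A full measurement returns |111> with probability 1/2.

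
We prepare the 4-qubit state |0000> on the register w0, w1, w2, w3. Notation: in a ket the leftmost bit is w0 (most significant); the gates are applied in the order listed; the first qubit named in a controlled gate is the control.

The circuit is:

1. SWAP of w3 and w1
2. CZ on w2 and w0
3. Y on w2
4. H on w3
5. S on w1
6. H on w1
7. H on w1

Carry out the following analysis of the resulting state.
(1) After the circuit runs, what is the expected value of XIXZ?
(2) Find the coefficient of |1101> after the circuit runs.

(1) The observable XIXZ averages to 0. Key observation: gates 6-7 undo each other exactly, leaving only the rest of the circuit to track.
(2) The final state's coefficient on |1101> equals 0.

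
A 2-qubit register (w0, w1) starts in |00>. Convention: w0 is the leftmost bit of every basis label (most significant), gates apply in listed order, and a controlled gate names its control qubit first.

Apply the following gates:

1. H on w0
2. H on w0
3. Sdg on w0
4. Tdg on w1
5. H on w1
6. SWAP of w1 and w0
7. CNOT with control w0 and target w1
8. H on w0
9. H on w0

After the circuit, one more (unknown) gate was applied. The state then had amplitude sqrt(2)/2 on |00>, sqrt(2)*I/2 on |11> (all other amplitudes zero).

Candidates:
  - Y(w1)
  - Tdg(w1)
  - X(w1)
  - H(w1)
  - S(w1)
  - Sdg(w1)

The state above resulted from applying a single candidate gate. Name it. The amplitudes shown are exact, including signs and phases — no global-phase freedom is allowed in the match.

It was S(w1) that produced the state shown.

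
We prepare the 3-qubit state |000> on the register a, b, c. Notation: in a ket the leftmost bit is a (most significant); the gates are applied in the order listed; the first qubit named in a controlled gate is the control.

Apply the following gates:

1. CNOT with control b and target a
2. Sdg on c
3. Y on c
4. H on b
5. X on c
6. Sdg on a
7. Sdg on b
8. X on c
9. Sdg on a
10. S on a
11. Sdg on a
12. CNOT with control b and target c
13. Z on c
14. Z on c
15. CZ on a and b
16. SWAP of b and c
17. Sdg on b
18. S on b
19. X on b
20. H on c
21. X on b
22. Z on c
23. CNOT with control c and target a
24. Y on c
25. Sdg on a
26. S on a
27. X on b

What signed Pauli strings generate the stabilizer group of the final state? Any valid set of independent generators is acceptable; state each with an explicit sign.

One valid set of independent stabilizer generators is +XZX, +IYZ, -ZIZ (any independent generating set of the same group is equally correct). Key observation: steps 10-11 multiply out to the identity, so the circuit reduces to the remaining gates.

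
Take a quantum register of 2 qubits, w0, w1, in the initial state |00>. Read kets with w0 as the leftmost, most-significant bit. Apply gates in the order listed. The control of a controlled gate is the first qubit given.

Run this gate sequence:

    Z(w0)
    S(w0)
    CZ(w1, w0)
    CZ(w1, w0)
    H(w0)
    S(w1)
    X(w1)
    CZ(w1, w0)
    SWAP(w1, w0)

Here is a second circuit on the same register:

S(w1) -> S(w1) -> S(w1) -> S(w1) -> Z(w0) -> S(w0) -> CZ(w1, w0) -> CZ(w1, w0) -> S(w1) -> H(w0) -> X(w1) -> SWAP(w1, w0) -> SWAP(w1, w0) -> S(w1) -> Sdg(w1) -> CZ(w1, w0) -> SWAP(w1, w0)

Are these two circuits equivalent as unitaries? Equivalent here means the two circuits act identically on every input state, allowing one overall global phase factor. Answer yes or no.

Yes — the two circuits implement the same unitary up to a global phase.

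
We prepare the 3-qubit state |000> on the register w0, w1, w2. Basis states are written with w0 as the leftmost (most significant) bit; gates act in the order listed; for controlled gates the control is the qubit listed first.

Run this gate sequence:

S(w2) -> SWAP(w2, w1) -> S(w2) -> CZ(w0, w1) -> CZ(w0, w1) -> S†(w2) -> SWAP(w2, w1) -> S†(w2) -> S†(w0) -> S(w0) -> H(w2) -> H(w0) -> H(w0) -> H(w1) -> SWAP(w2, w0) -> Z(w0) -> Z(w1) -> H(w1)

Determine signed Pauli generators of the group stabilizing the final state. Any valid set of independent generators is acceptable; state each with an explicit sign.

The final state is stabilized by the group generated by -XII, -IZI, +IIZ; other independent generating sets are equally valid.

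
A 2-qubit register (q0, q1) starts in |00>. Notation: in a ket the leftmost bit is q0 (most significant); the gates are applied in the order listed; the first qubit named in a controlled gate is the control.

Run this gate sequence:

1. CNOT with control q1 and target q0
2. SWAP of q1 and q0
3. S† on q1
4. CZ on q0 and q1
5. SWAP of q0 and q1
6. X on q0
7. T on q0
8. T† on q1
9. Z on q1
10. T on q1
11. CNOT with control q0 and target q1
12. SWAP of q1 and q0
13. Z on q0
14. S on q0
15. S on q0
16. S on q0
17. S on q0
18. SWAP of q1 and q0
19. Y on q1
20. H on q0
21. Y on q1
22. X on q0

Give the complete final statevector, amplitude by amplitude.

After the circuit, the state carries amplitude 0 on |00>, sqrt(2)*exp(I*pi/4)/2 on |01>, 0 on |10>, -sqrt(2)*exp(I*pi/4)/2 on |11>.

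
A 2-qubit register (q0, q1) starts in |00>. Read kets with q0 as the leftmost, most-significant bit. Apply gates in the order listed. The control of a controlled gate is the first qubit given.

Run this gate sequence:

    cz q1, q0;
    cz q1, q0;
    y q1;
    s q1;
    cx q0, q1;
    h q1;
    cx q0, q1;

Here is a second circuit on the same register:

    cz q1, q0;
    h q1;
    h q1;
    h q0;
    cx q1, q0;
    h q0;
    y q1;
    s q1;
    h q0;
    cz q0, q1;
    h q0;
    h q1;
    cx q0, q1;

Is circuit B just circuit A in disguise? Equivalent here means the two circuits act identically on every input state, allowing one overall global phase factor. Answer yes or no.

No: there is an input state on which the two circuits produce genuinely different outputs (not merely differing by a phase).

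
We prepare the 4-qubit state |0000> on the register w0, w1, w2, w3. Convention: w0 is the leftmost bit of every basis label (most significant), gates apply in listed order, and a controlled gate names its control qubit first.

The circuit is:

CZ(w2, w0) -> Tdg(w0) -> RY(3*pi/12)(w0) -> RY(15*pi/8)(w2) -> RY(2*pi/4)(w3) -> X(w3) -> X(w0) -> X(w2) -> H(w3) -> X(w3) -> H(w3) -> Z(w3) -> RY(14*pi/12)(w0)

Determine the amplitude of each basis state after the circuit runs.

The resulting statevector has amplitude -sqrt(3)*sqrt(sqrt(2)/4 + 1/2)*sin(pi/16)/4 - sqrt(sqrt(2)/4 + 1/2)*sin(pi/16)/4 - sqrt(3)*sqrt(1/2 - sqrt(2)/4)*sin(pi/16)/4 + sqrt(1/2 - sqrt(2)/4)*sin(pi/16)/4 on |0000>, -sqrt(3)*sqrt(sqrt(2)/4 + 1/2)*sin(pi/16)/4 - sqrt(sqrt(2)/4 + 1/2)*sin(pi/16)/4 - sqrt(3)*sqrt(1/2 - sqrt(2)/4)*sin(pi/16)/4 + sqrt(1/2 - sqrt(2)/4)*sin(pi/16)/4 on |0001>, -sqrt(1/2 - sqrt(2)/4)*cos(pi/16)/4 + sqrt(3)*sqrt(1/2 - sqrt(2)/4)*cos(pi/16)/4 + sqrt(sqrt(2)/4 + 1/2)*cos(pi/16)/4 + sqrt(3)*sqrt(sqrt(2)/4 + 1/2)*cos(pi/16)/4 on |0010>, -sqrt(1/2 - sqrt(2)/4)*cos(pi/16)/4 + sqrt(3)*sqrt(1/2 - sqrt(2)/4)*cos(pi/16)/4 + sqrt(sqrt(2)/4 + 1/2)*cos(pi/16)/4 + sqrt(3)*sqrt(sqrt(2)/4 + 1/2)*cos(pi/16)/4 on |0011>, 0 on |0100>, 0 on |0101>, 0 on |0110>, 0 on |0111>, -sqrt(3)*sqrt(sqrt(2)/4 + 1/2)*sin(pi/16)/4 + sqrt(1/2 - sqrt(2)/4)*sin(pi/16)/4 + sqrt(3)*sqrt(1/2 - sqrt(2)/4)*sin(pi/16)/4 + sqrt(sqrt(2)/4 + 1/2)*sin(pi/16)/4 on |1000>, -sqrt(3)*sqrt(sqrt(2)/4 + 1/2)*sin(pi/16)/4 + sqrt(1/2 - sqrt(2)/4)*sin(pi/16)/4 + sqrt(3)*sqrt(1/2 - sqrt(2)/4)*sin(pi/16)/4 + sqrt(sqrt(2)/4 + 1/2)*sin(pi/16)/4 on |1001>, -sqrt(sqrt(2)/4 + 1/2)*cos(pi/16)/4 - sqrt(3)*sqrt(1/2 - sqrt(2)/4)*cos(pi/16)/4 - sqrt(1/2 - sqrt(2)/4)*cos(pi/16)/4 + sqrt(3)*sqrt(sqrt(2)/4 + 1/2)*cos(pi/16)/4 on |1010>, -sqrt(sqrt(2)/4 + 1/2)*cos(pi/16)/4 - sqrt(3)*sqrt(1/2 - sqrt(2)/4)*cos(pi/16)/4 - sqrt(1/2 - sqrt(2)/4)*cos(pi/16)/4 + sqrt(3)*sqrt(sqrt(2)/4 + 1/2)*cos(pi/16)/4 on |1011>, 0 on |1100>, 0 on |1101>, 0 on |1110>, 0 on |1111>. Key observation: gates 9-12 undo each other exactly, leaving only the rest of the circuit to track.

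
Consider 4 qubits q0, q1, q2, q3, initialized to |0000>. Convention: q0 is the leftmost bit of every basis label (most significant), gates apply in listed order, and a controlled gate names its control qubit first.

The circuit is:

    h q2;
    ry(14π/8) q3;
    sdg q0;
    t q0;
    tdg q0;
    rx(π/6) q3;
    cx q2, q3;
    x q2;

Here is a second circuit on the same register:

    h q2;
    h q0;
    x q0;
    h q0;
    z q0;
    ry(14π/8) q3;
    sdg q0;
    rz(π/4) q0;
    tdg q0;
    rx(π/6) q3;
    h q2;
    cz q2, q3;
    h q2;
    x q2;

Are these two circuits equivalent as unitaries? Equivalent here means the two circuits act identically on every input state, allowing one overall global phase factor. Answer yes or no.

No — the two circuits implement different unitaries, even allowing a global phase.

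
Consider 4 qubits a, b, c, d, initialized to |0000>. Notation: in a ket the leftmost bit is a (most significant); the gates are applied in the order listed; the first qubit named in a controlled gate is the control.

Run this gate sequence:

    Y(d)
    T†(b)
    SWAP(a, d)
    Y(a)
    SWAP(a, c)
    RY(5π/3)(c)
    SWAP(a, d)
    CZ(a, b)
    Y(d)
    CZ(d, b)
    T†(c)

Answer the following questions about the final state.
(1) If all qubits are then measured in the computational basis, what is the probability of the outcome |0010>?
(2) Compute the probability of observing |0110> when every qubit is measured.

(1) Outcome |0010> occurs with probability 0.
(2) A full measurement returns |0110> with probability 0.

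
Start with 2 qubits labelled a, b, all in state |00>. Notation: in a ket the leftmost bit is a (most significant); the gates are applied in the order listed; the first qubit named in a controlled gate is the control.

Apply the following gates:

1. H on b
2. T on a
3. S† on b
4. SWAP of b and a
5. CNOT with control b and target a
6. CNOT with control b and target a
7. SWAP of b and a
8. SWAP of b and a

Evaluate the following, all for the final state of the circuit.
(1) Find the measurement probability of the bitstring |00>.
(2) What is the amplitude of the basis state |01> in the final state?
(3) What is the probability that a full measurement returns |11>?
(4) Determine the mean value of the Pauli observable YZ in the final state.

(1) A full measurement returns |00> with probability 1/2. Key observation: the block from step 7 through step 8 cancels to the identity and can be dropped.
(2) The amplitude on |01> is 0.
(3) The probability of measuring |11> is 0.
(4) The expectation value of YZ is -1.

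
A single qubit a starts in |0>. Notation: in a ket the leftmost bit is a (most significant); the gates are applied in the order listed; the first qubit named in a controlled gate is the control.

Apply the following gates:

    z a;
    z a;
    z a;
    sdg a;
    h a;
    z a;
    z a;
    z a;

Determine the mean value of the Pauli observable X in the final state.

The expectation value of X is -1.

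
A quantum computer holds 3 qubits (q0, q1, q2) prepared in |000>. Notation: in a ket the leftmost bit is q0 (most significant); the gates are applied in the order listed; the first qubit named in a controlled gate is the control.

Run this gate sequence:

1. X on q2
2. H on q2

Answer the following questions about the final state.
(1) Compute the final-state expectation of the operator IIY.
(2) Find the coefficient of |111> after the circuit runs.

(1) The observable IIY averages to 0.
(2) |111> carries amplitude 0 in the final state.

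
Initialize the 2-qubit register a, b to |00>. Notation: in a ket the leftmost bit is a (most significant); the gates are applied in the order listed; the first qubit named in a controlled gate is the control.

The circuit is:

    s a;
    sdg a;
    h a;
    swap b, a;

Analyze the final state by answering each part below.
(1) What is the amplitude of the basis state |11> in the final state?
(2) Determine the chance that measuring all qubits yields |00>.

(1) The amplitude on |11> is 0. Key observation: gates 1-2 undo each other exactly, leaving only the rest of the circuit to track.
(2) The probability of measuring |00> is 1/2.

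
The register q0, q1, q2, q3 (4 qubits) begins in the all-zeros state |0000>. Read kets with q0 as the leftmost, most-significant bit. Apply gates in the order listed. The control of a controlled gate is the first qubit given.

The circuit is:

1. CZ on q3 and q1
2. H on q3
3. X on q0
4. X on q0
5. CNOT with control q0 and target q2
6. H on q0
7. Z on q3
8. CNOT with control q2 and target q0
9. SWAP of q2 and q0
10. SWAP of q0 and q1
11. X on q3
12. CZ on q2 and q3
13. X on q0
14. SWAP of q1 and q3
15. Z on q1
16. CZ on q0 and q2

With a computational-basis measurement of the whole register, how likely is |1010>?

A full measurement returns |1010> with probability 1/4.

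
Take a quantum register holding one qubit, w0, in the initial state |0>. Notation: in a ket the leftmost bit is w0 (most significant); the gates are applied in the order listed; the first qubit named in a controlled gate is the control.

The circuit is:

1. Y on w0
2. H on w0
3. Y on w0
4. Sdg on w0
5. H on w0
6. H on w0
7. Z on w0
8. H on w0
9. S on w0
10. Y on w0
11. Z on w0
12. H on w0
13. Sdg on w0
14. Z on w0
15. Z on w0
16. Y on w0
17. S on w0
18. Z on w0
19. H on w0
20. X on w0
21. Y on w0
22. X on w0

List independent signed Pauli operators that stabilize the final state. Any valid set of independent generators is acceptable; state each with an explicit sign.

The final state is stabilized by the group generated by +X; other independent generating sets are equally valid.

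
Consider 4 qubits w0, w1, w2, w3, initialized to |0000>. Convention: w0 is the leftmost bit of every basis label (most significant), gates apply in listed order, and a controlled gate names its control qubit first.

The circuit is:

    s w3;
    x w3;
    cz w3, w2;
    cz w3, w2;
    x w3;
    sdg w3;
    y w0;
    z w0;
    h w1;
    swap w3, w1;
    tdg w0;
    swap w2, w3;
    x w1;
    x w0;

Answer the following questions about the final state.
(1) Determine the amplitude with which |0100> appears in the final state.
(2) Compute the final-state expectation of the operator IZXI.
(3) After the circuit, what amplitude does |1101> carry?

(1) The final state's coefficient on |0100> equals -sqrt(2)*exp(I*pi/4)/2. Key observation: steps 1-6 multiply out to the identity, so the circuit reduces to the remaining gates.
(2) In the final state, IZXI has expectation -1.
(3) The final state's coefficient on |1101> equals 0.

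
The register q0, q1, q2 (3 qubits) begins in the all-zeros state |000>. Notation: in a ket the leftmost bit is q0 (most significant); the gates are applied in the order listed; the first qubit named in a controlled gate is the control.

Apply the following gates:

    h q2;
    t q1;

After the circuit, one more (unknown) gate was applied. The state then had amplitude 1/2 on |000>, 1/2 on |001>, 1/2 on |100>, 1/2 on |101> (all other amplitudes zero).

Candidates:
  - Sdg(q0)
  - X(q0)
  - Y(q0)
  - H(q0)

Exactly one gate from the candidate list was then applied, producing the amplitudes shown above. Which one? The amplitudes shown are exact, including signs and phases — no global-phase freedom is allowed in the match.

It was H(q0) that produced the state shown.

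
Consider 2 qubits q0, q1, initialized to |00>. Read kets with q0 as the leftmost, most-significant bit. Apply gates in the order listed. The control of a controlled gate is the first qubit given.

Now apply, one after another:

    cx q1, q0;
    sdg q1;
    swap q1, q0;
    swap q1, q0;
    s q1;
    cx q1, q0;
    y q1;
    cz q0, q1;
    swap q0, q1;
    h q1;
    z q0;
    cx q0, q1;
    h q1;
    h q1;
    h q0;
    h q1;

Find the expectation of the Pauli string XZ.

The expectation value of XZ is -1. Key observation: steps 1-6 multiply out to the identity, so the circuit reduces to the remaining gates.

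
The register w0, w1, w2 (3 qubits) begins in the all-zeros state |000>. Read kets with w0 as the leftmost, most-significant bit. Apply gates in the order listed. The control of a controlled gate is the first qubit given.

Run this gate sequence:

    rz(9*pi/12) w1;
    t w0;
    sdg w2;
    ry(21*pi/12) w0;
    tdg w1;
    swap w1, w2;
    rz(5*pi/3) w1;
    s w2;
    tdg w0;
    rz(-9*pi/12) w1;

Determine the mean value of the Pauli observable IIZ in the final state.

The observable IIZ averages to 1.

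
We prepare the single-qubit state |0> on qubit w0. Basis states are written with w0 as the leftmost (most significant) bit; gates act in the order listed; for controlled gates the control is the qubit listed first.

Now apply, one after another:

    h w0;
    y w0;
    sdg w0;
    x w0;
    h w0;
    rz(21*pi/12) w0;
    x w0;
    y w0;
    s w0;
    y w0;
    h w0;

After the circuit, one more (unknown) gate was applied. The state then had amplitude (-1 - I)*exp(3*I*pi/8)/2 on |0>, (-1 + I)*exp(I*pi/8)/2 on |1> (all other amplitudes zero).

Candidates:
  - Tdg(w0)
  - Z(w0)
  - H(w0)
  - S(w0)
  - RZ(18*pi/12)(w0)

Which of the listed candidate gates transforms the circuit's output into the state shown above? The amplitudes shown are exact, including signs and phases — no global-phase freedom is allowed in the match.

The applied gate was H(w0).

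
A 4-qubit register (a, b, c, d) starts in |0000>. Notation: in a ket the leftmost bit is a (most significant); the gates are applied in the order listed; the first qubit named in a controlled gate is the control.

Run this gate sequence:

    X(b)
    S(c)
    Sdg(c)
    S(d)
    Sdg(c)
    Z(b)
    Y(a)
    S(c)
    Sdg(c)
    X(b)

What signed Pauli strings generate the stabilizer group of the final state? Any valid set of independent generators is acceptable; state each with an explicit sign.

One valid set of independent stabilizer generators is -ZIII, +IZII, +IIZI, +IIIZ (any independent generating set of the same group is equally correct).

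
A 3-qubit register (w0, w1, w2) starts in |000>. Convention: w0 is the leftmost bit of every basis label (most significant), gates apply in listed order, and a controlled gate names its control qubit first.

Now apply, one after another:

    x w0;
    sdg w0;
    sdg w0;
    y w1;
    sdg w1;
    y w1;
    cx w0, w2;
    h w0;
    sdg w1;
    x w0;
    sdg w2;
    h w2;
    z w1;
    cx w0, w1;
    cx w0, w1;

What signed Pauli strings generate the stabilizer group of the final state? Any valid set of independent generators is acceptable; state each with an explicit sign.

One valid set of independent stabilizer generators is -XII, -IIX, +IZI (any independent generating set of the same group is equally correct).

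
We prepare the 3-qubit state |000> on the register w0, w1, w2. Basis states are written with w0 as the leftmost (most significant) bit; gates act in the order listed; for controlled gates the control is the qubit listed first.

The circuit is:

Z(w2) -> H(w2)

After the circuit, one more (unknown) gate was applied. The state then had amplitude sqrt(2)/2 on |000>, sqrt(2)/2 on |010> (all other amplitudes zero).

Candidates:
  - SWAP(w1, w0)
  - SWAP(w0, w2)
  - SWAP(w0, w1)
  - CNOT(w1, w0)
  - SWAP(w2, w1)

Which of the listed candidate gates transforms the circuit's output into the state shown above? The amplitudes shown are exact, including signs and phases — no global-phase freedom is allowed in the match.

The applied gate was SWAP(w2, w1).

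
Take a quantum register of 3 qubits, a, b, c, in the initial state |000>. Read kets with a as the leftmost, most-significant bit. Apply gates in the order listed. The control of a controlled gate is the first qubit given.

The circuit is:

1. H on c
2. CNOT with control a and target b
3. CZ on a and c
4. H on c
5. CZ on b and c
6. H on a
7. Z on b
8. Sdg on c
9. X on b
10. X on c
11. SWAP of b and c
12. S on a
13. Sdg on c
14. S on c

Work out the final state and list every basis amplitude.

The final amplitudes are sqrt(2)/2 on |011>, sqrt(2)*I/2 on |111>, and 0 on every other basis state.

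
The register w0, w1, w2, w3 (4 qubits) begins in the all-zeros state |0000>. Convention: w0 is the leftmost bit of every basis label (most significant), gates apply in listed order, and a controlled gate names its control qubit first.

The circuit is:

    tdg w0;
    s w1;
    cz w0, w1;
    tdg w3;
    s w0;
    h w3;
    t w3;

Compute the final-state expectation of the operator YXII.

In the final state, YXII has expectation 0.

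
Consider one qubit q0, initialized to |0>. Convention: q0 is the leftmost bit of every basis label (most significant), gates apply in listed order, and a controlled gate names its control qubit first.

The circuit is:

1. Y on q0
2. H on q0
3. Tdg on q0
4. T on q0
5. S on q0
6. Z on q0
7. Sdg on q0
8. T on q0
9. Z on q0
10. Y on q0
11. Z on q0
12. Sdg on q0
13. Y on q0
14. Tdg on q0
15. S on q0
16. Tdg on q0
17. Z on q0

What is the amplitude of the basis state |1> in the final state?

|1> carries amplitude sqrt(2)*exp(3*I*pi/4)/2 in the final state.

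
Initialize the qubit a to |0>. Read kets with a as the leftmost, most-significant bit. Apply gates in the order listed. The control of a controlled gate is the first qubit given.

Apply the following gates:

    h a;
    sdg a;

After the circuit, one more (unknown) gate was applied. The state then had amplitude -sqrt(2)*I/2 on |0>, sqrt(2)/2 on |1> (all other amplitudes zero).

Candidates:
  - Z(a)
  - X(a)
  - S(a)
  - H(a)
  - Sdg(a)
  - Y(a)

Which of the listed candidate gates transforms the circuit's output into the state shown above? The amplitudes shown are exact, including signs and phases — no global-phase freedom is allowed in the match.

The unique candidate consistent with the amplitudes is X(a).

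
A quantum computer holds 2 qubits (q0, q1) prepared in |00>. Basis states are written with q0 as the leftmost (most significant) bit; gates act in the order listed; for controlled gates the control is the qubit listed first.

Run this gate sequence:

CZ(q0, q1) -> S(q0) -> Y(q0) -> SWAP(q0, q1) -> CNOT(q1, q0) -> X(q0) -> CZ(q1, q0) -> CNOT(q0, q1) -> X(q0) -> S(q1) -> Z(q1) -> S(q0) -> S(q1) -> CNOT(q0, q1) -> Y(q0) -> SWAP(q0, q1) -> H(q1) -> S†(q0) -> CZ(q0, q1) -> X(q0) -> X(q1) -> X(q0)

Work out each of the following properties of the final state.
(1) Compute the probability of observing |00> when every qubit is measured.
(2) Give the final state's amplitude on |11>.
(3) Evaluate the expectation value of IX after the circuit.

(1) Outcome |00> occurs with probability 1/2.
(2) The amplitude on |11> is 0.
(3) The expectation value of IX is 1.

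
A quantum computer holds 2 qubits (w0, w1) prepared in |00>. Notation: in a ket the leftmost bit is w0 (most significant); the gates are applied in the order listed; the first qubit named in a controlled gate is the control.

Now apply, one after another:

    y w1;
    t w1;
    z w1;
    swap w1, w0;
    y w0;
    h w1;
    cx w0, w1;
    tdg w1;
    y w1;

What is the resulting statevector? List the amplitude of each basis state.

After the circuit, the state carries amplitude sqrt(2)*I/2 on |00>, -sqrt(2)*exp(3*I*pi/4)/2 on |01>, 0 on |10>, 0 on |11>.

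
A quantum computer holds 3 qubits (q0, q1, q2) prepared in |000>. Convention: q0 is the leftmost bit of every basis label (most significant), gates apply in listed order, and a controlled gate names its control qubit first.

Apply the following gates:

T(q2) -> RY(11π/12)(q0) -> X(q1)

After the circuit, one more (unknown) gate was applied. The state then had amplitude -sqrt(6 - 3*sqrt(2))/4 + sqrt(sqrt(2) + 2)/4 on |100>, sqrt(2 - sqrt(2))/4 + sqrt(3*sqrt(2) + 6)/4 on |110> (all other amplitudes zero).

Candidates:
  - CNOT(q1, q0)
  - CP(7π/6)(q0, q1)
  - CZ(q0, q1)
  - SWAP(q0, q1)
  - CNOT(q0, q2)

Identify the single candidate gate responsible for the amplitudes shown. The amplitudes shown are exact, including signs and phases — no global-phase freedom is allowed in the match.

It was SWAP(q0, q1) that produced the state shown.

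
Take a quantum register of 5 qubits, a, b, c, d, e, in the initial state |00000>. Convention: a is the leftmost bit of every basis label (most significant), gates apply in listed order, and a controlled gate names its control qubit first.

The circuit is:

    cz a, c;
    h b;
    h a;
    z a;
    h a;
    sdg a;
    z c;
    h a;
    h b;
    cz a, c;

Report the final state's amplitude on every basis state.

The final amplitudes are -sqrt(2)*I/2 on |00000>, sqrt(2)*I/2 on |10000>, and 0 on every other basis state.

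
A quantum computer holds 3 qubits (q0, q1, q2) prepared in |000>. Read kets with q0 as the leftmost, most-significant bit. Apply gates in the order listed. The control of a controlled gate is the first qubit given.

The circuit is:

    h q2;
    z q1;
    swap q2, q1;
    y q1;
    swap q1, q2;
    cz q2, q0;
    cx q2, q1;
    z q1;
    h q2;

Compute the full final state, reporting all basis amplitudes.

After the circuit, the state carries amplitude -I/2 on |000>, -I/2 on |001>, -I/2 on |010>, I/2 on |011>, 0 on |100>, 0 on |101>, 0 on |110>, 0 on |111>.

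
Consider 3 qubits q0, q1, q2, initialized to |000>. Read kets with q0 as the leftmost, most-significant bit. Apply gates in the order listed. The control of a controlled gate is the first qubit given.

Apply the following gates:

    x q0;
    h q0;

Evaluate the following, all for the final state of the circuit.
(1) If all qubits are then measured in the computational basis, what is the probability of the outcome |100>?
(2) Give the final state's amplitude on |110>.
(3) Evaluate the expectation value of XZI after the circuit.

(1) The probability of measuring |100> is 1/2.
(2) The final state's coefficient on |110> equals 0.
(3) The observable XZI averages to -1.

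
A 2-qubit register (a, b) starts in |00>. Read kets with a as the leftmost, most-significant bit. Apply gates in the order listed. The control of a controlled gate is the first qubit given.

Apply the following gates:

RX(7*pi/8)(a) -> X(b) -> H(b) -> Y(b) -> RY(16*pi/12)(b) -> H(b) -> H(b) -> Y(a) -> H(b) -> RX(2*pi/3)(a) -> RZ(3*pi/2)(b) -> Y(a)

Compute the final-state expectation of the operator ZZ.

The observable ZZ averages to -sqrt(sqrt(2) + 2)/8 - sqrt(6 - 3*sqrt(2))/8. Key observation: gates 6-7 undo each other exactly, leaving only the rest of the circuit to track.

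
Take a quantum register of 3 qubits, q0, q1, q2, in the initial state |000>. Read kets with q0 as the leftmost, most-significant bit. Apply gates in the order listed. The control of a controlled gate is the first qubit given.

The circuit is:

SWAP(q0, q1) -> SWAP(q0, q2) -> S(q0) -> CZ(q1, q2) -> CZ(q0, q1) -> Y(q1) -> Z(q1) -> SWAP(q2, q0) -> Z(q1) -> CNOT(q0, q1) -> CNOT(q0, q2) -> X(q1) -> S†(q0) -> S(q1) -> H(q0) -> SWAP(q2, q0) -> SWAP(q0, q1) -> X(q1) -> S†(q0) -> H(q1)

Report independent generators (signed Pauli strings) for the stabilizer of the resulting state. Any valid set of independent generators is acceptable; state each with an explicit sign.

One valid set of independent stabilizer generators is -IXI, +IIX, +ZII (any independent generating set of the same group is equally correct).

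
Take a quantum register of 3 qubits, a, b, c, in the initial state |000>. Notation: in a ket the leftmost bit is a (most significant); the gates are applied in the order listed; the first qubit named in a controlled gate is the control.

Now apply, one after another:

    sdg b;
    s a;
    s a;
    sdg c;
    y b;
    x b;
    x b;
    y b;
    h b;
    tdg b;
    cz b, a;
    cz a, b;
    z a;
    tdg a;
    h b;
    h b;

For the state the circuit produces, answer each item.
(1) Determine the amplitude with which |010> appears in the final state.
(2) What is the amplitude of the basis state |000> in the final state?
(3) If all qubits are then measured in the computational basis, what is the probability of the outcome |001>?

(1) |010> carries amplitude -sqrt(2)*exp(3*I*pi/4)/2 in the final state. Key observation: steps 5-8 multiply out to the identity, so the circuit reduces to the remaining gates.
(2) The amplitude on |000> is sqrt(2)/2.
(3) The probability of measuring |001> is 0.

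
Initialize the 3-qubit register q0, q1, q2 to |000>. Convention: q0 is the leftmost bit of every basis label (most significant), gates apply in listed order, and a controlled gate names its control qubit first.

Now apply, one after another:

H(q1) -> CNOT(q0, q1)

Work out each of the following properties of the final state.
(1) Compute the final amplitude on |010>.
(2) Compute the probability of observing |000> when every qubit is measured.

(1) |010> carries amplitude sqrt(2)/2 in the final state.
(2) A full measurement returns |000> with probability 1/2.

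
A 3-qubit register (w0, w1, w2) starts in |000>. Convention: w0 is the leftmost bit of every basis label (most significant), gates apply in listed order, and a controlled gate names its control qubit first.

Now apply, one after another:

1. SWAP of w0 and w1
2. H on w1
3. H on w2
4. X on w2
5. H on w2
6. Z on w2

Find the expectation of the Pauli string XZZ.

In the final state, XZZ has expectation 0. Key observation: gates 3-6 undo each other exactly, leaving only the rest of the circuit to track.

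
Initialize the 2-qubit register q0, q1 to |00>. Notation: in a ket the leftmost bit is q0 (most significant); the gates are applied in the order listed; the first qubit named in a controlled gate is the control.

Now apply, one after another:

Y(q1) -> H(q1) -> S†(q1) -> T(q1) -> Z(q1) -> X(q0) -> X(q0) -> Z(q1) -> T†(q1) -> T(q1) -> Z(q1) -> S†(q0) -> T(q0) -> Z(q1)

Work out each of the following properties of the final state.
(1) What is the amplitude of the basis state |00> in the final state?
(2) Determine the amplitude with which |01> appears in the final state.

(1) The amplitude on |00> is sqrt(2)*I/2. Key observation: gates 4-9 undo each other exactly, leaving only the rest of the circuit to track.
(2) The amplitude on |01> is -sqrt(2)*exp(I*pi/4)/2.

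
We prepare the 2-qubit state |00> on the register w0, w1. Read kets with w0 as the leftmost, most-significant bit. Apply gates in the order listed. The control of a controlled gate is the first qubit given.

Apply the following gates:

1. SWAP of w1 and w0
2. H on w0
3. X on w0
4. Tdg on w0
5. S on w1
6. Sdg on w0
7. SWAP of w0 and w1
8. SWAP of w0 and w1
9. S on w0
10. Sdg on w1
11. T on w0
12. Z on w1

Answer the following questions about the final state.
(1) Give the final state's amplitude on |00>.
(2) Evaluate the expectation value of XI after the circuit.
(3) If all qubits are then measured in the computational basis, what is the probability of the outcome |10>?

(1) The amplitude on |00> is sqrt(2)/2. Key observation: steps 4-11 multiply out to the identity, so the circuit reduces to the remaining gates.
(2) In the final state, XI has expectation 1.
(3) A full measurement returns |10> with probability 1/2.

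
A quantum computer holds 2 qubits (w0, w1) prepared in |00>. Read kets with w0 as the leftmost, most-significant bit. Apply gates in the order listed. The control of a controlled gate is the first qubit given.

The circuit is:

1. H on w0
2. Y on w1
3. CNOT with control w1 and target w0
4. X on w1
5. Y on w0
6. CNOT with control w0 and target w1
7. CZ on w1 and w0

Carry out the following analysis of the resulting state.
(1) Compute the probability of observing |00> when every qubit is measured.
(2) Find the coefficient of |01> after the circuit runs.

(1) Outcome |00> occurs with probability 1/2.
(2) The amplitude on |01> is 0.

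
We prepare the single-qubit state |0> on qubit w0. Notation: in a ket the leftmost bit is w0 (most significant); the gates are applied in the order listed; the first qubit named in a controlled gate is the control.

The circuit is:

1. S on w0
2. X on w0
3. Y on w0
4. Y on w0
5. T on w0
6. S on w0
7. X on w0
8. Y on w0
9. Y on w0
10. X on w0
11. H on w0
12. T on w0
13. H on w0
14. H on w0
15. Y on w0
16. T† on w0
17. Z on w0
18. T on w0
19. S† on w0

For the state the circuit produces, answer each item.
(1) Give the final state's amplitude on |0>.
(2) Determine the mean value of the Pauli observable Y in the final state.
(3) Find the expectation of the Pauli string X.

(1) |0> carries amplitude -sqrt(2)*I/2 in the final state.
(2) The observable Y averages to sqrt(2)/2.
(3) The observable X averages to sqrt(2)/2.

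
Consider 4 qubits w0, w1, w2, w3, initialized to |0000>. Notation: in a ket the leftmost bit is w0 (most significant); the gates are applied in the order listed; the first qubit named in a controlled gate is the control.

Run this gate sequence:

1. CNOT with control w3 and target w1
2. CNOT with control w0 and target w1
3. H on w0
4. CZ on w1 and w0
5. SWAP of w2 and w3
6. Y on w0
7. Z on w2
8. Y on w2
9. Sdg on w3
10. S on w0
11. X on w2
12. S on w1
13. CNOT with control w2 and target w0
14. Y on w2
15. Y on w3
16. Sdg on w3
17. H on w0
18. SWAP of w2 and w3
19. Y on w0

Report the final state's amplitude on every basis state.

The resulting statevector has amplitude 1/2 + I/2 on |0011>, -1/2 + I/2 on |1011>, and 0 on every other basis state.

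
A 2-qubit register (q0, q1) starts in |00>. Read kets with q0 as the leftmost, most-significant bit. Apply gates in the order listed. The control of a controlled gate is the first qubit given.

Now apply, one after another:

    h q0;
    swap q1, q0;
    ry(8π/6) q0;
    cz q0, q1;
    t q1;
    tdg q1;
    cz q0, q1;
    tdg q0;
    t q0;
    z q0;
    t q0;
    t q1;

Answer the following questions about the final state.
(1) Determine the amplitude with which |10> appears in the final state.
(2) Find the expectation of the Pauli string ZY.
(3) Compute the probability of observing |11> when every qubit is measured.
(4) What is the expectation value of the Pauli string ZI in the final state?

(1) |10> carries amplitude -sqrt(6)*exp(I*pi/4)/4 in the final state. Key observation: steps 4-7 multiply out to the identity, so the circuit reduces to the remaining gates.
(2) The expectation value of ZY is -sqrt(2)/4.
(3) A full measurement returns |11> with probability 3/8.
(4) In the final state, ZI has expectation -1/2.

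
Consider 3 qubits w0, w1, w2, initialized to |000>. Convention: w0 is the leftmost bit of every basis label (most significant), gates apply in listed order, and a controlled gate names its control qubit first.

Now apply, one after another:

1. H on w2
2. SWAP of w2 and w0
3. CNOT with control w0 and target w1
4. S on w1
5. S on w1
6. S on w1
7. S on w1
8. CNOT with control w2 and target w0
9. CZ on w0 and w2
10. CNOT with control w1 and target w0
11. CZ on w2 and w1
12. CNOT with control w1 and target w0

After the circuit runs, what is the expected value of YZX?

The observable YZX averages to 0.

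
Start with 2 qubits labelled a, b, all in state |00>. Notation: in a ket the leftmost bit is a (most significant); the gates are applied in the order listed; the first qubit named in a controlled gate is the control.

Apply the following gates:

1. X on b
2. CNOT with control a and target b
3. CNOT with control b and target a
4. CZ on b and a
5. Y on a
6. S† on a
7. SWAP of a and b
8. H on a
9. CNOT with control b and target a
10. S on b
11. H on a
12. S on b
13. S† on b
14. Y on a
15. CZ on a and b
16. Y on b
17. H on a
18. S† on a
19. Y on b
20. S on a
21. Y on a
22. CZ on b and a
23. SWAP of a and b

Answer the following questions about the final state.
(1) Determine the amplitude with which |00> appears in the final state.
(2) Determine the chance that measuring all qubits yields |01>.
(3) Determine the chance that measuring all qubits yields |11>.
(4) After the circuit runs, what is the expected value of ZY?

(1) |00> carries amplitude -sqrt(2)*I/2 in the final state. Key observation: steps 12-13 multiply out to the identity, so the circuit reduces to the remaining gates.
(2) Outcome |01> occurs with probability 1/2.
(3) The probability of measuring |11> is 0.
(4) The observable ZY averages to 0.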